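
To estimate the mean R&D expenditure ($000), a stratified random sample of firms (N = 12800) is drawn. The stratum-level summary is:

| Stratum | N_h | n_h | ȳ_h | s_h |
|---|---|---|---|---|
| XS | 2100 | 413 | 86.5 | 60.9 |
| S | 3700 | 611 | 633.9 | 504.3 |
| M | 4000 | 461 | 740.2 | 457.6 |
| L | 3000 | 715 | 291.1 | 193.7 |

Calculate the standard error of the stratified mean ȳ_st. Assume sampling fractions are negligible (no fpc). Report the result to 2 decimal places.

SE(ȳ_st) ≈ 9.07

V̂(ȳ_st) = Σ W_h² s_h²/n_h, with W_h = N_h/N and N = 12800:
  stratum XS: (2100/12800)²·60.9²/413 = 0.241715
  stratum S: (3700/12800)²·504.3²/611 = 34.7793
  stratum M: (4000/12800)²·457.6²/461 = 44.3579
  stratum L: (3000/12800)²·193.7²/715 = 2.88254
V̂(ȳ_st) = 82.2614
SE(ȳ_st) = √82.2614 = 9.06981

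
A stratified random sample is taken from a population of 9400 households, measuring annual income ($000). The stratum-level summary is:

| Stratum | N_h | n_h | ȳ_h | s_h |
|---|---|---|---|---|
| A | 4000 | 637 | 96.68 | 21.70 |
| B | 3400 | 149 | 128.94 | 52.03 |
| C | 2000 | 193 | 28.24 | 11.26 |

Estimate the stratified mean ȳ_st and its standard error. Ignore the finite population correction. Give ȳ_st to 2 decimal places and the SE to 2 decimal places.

ȳ_st = Σ W_h ȳ_h = (4000·96.68 + 3400·128.94 + 2000·28.24)/9400 = 93.78681
V̂(ȳ_st) = Σ W_h² s_h²/n_h, with W_h = N_h/N and N = 9400:
  stratum A: (4000/9400)²·21.70²/637 = 0.133858
  stratum B: (3400/9400)²·52.03²/149 = 2.37697
  stratum C: (2000/9400)²·11.26²/193 = 0.0297388
V̂(ȳ_st) = 2.54057
SE(ȳ_st) = √2.54057 = 1.59392

ȳ_st ≈ 93.79, SE ≈ 1.59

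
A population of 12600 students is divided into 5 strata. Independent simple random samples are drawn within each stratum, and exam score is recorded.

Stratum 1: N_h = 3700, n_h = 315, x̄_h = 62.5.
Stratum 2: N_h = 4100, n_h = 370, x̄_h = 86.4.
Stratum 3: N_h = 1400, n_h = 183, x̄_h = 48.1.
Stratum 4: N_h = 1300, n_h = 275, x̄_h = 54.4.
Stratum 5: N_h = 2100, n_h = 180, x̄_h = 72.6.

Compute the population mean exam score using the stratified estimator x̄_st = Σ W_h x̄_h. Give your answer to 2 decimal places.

N = Σ N_h = 12600. Stratum weights W_h = N_h/N.
x̄_st = (3700·62.5 + 4100·86.4 + 1400·48.1 + 1300·54.4 + 2100·72.6) / 12600 = 69.5246

x̄_st ≈ 69.52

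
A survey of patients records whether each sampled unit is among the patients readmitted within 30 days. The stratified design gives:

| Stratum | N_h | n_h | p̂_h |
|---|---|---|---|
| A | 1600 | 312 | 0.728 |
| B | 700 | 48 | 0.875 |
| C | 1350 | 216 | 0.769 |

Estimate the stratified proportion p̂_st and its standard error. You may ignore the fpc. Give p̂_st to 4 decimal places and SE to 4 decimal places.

N = 3650; stratum weights W_h = N_h/N.
p̂_st = Σ W_h p̂_h = (1600·0.728 + 700·0.875 + 1350·0.769)/3650 = 0.77136
V̂(p̂_st) = Σ W_h² p̂_h(1−p̂_h)/(n_h−1):
  stratum A: (1600/3650)²·0.728·0.272/311 = 0.000122347
  stratum B: (700/3650)²·0.875·0.125/47 = 8.55915e-05
  stratum C: (1350/3650)²·0.769·0.231/215 = 0.000113027
V̂(p̂_st) = 0.000320966; SE = √V̂ = 0.0179155

p̂_st ≈ 0.7714, SE ≈ 0.0179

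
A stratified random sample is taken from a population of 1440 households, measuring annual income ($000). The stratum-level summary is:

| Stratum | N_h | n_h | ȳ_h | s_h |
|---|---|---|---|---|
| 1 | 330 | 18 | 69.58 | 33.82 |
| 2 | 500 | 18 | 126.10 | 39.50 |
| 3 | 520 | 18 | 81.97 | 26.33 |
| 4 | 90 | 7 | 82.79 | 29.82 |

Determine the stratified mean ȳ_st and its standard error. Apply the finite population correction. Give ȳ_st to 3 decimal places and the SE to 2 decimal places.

ȳ_st = Σ W_h ȳ_h = (330·69.58 + 500·126.10 + 520·81.97 + 90·82.79)/1440 = 94.50479
V̂(ȳ_st) = Σ W_h² (1 − n_h/N_h) s_h²/n_h, with W_h = N_h/N and N = 1440:
  stratum 1: (330/1440)²·(1 − 18/330)·33.82²/18 = 3.15514
  stratum 2: (500/1440)²·(1 − 18/500)·39.50²/18 = 10.0743
  stratum 3: (520/1440)²·(1 − 18/520)·26.33²/18 = 4.84854
  stratum 4: (90/1440)²·(1 − 7/90)·29.82²/7 = 0.457628
V̂(ȳ_st) = 18.5356
SE(ȳ_st) = √18.5356 = 4.3053

ȳ_st ≈ 94.505, SE ≈ 4.31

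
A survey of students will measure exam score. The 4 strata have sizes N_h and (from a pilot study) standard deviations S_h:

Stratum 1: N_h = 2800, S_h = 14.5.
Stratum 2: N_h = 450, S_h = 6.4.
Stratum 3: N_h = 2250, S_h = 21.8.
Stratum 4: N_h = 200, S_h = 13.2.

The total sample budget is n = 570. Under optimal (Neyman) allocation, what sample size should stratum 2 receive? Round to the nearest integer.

17

Neyman allocation: n_h = n · N_h S_h / Σ N_i S_i, with n = 570.
  stratum 1: N_h·S_h = 2800·14.5 = 40600.00
  stratum 2: N_h·S_h = 450·6.4 = 2880.00
  stratum 3: N_h·S_h = 2250·21.8 = 49050.00
  stratum 4: N_h·S_h = 200·13.2 = 2640.00
Σ N_h S_h = 95170.00
n for stratum 2 = 570·2880.00/95170.00 = 17.249 → 17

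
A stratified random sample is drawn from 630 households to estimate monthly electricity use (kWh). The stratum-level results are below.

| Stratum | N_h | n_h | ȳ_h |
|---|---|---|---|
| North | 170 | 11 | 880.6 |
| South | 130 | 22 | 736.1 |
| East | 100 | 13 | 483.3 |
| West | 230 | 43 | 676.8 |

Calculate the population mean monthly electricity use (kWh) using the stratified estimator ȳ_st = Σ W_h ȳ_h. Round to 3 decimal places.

ȳ_st ≈ 713.316

N = Σ N_h = 630. Stratum weights W_h = N_h/N.
ȳ_st = (170·880.6 + 130·736.1 + 100·483.3 + 230·676.8) / 630 = 713.31587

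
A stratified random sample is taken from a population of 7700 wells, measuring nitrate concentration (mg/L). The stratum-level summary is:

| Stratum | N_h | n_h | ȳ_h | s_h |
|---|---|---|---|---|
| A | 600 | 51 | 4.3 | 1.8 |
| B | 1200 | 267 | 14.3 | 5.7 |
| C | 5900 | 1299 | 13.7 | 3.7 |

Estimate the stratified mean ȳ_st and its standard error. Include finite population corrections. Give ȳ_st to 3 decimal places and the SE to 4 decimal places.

ȳ_st ≈ 13.061, SE ≈ 0.0865

ȳ_st = Σ W_h ȳ_h = (600·4.3 + 1200·14.3 + 5900·13.7)/7700 = 13.06104
V̂(ȳ_st) = Σ W_h² (1 − n_h/N_h) s_h²/n_h, with W_h = N_h/N and N = 7700:
  stratum A: (600/7700)²·(1 − 51/600)·1.8²/51 = 0.000352953
  stratum B: (1200/7700)²·(1 − 267/1200)·5.7²/267 = 0.00229784
  stratum C: (5900/7700)²·(1 − 1299/5900)·3.7²/1299 = 0.00482522
V̂(ȳ_st) = 0.00747601
SE(ȳ_st) = √0.00747601 = 0.0864639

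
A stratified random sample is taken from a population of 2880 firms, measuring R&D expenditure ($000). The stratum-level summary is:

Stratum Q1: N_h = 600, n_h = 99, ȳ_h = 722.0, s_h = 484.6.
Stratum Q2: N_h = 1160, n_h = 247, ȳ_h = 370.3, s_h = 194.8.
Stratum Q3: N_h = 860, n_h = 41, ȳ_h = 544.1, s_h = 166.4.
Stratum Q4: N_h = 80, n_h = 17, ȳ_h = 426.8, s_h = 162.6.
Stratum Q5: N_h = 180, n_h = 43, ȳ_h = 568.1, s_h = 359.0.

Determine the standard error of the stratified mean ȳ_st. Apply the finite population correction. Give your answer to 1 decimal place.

V̂(ȳ_st) = Σ W_h² (1 − n_h/N_h) s_h²/n_h, with W_h = N_h/N and N = 2880:
  stratum Q1: (600/2880)²·(1 − 99/600)·484.6²/99 = 85.9678
  stratum Q2: (1160/2880)²·(1 − 247/1160)·194.8²/247 = 19.6166
  stratum Q3: (860/2880)²·(1 − 41/860)·166.4²/41 = 57.3482
  stratum Q4: (80/2880)²·(1 − 17/80)·162.6²/17 = 0.945013
  stratum Q5: (180/2880)²·(1 − 43/180)·359.0²/43 = 8.91104
V̂(ȳ_st) = 172.789
SE(ȳ_st) = √172.789 = 13.1449

SE(ȳ_st) ≈ 13.1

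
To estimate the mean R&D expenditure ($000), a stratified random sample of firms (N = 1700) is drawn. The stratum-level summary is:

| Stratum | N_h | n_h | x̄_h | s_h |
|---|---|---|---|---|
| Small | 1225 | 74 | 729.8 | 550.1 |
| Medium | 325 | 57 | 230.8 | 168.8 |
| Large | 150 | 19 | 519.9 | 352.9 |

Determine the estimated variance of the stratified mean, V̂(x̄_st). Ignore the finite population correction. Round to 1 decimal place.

V̂(x̄_st) ≈ 2192.7

V̂(x̄_st) = Σ W_h² s_h²/n_h, with W_h = N_h/N and N = 1700:
  stratum Small: (1225/1700)²·550.1²/74 = 2123.37
  stratum Medium: (325/1700)²·168.8²/57 = 18.27
  stratum Large: (150/1700)²·352.9²/19 = 51.031
V̂(x̄_st) = 2192.67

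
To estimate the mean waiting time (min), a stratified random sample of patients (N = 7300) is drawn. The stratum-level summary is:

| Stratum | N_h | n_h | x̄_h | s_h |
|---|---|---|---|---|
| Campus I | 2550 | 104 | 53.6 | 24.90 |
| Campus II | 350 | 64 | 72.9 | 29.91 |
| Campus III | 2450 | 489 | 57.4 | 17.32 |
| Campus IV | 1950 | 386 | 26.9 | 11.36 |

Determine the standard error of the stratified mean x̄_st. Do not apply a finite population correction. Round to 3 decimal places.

V̂(x̄_st) = Σ W_h² s_h²/n_h, with W_h = N_h/N and N = 7300:
  stratum Campus I: (2550/7300)²·24.90²/104 = 0.727445
  stratum Campus II: (350/7300)²·29.91²/64 = 0.0321324
  stratum Campus III: (2450/7300)²·17.32²/489 = 0.0690993
  stratum Campus IV: (1950/7300)²·11.36²/386 = 0.0238557
V̂(x̄_st) = 0.852532
SE(x̄_st) = √0.852532 = 0.923327

SE(x̄_st) ≈ 0.923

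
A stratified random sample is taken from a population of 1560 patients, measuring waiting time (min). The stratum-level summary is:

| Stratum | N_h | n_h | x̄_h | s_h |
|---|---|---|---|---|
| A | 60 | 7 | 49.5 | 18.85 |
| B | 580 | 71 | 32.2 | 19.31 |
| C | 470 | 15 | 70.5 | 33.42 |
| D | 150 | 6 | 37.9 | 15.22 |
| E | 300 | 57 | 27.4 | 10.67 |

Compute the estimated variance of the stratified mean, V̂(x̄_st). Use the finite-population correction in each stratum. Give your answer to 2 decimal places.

V̂(x̄_st) = Σ W_h² (1 − n_h/N_h) s_h²/n_h, with W_h = N_h/N and N = 1560:
  stratum A: (60/1560)²·(1 − 7/60)·18.85²/7 = 0.0663289
  stratum B: (580/1560)²·(1 − 71/580)·19.31²/71 = 0.637093
  stratum C: (470/1560)²·(1 − 15/470)·33.42²/15 = 6.54307
  stratum D: (150/1560)²·(1 − 6/150)·15.22²/6 = 0.342675
  stratum E: (300/1560)²·(1 − 57/300)·10.67²/57 = 0.0598318
V̂(x̄_st) = 7.649

V̂(x̄_st) ≈ 7.65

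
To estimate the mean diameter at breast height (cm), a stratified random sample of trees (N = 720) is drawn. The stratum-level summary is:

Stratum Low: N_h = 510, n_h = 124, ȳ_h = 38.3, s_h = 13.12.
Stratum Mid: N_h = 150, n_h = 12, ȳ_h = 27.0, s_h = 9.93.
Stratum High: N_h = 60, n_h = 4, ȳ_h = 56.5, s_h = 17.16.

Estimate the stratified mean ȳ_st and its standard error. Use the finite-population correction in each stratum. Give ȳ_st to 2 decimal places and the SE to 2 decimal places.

ȳ_st ≈ 37.46, SE ≈ 1.15

ȳ_st = Σ W_h ȳ_h = (510·38.3 + 150·27.0 + 60·56.5)/720 = 37.46250
V̂(ȳ_st) = Σ W_h² (1 − n_h/N_h) s_h²/n_h, with W_h = N_h/N and N = 720:
  stratum Low: (510/720)²·(1 − 124/510)·13.12²/124 = 0.527155
  stratum Mid: (150/720)²·(1 − 12/150)·9.93²/12 = 0.328112
  stratum High: (60/720)²·(1 − 4/60)·17.16²/4 = 0.477143
V̂(ȳ_st) = 1.33241
SE(ȳ_st) = √1.33241 = 1.1543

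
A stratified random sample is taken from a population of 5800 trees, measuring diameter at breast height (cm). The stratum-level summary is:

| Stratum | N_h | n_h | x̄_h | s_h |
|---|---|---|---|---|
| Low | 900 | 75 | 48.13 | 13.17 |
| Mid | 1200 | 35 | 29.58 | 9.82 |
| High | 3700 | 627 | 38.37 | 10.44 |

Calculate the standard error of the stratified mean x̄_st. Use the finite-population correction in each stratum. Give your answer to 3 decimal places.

V̂(x̄_st) = Σ W_h² (1 − n_h/N_h) s_h²/n_h, with W_h = N_h/N and N = 5800:
  stratum Low: (900/5800)²·(1 − 75/900)·13.17²/75 = 0.0510447
  stratum Mid: (1200/5800)²·(1 − 35/1200)·9.82²/35 = 0.1145
  stratum High: (3700/5800)²·(1 − 627/3700)·10.44²/627 = 0.0587546
V̂(x̄_st) = 0.224299
SE(x̄_st) = √0.224299 = 0.473603

SE(x̄_st) ≈ 0.474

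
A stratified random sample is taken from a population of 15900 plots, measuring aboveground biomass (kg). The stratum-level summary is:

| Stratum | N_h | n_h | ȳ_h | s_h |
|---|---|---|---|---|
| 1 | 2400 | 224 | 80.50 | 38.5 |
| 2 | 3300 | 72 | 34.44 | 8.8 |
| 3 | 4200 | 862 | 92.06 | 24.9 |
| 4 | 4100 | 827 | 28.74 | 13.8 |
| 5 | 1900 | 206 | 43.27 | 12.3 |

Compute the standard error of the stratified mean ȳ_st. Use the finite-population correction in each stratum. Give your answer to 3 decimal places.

V̂(ȳ_st) = Σ W_h² (1 − n_h/N_h) s_h²/n_h, with W_h = N_h/N and N = 15900:
  stratum 1: (2400/15900)²·(1 − 224/2400)·38.5²/224 = 0.136694
  stratum 2: (3300/15900)²·(1 − 72/3300)·8.8²/72 = 0.0453196
  stratum 3: (4200/15900)²·(1 − 862/4200)·24.9²/862 = 0.0398871
  stratum 4: (4100/15900)²·(1 − 827/4100)·13.8²/827 = 0.0122233
  stratum 5: (1900/15900)²·(1 − 206/1900)·12.3²/206 = 0.00935009
V̂(ȳ_st) = 0.243474
SE(ȳ_st) = √0.243474 = 0.493431

SE(ȳ_st) ≈ 0.493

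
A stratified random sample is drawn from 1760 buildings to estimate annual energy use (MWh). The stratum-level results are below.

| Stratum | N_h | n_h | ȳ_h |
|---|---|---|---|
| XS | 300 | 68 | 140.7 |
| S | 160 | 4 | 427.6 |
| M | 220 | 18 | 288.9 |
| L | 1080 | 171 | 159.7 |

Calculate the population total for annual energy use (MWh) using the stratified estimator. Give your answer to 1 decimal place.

τ̂_st ≈ 346660.0

τ̂_st = Σ N_h ȳ_h = 300·140.7 + 160·427.6 + 220·288.9 + 1080·159.7 = 346660.0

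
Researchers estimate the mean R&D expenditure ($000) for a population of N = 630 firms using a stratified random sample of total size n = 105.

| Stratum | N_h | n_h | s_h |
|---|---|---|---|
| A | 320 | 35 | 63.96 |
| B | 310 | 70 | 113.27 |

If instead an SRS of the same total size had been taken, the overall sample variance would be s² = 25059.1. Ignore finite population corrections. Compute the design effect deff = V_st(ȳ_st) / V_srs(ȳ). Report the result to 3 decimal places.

V̂(ȳ_st) = Σ W_h² s_h²/n_h, with W_h = N_h/N and N = 630:
  stratum A: (320/630)²·63.96²/35 = 30.1556
  stratum B: (310/630)²·113.27²/70 = 44.3786
V_st = 74.5342
V_srs = s²/n = 25059.1/105 = 238.658
deff = V_st / V_srs = 74.5342/238.658 = 0.3123

deff ≈ 0.312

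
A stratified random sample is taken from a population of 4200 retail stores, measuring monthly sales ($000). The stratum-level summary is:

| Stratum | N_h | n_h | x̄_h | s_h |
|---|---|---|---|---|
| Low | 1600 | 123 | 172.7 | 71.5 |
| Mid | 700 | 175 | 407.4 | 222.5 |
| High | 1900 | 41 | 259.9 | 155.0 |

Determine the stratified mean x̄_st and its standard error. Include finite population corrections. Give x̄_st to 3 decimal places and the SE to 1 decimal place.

x̄_st = Σ W_h x̄_h = (1600·172.7 + 700·407.4 + 1900·259.9)/4200 = 251.26429
V̂(x̄_st) = Σ W_h² (1 − n_h/N_h) s_h²/n_h, with W_h = N_h/N and N = 4200:
  stratum Low: (1600/4200)²·(1 − 123/1600)·71.5²/123 = 5.56812
  stratum Mid: (700/4200)²·(1 − 175/700)·222.5²/175 = 5.8936
  stratum High: (1900/4200)²·(1 − 41/1900)·155.0²/41 = 117.331
V̂(x̄_st) = 128.793
SE(x̄_st) = √128.793 = 11.3487

x̄_st ≈ 251.264, SE ≈ 11.3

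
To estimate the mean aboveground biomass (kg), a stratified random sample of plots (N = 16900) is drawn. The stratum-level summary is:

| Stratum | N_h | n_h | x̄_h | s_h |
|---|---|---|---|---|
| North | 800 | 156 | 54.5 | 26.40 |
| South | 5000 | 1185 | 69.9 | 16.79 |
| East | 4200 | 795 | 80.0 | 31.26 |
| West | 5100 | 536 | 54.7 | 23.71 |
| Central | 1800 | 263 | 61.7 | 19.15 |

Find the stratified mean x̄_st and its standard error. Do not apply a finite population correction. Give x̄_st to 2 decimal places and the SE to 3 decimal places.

x̄_st = Σ W_h x̄_h = (800·54.5 + 5000·69.9 + 4200·80.0 + 5100·54.7 + 1800·61.7)/16900 = 66.22071
V̂(x̄_st) = Σ W_h² s_h²/n_h, with W_h = N_h/N and N = 16900:
  stratum North: (800/16900)²·26.40²/156 = 0.0100113
  stratum South: (5000/16900)²·16.79²/1185 = 0.0208233
  stratum East: (4200/16900)²·31.26²/795 = 0.0759165
  stratum West: (5100/16900)²·23.71²/536 = 0.0955136
  stratum Central: (1800/16900)²·19.15²/263 = 0.0158181
V̂(x̄_st) = 0.218083
SE(x̄_st) = √0.218083 = 0.466993

x̄_st ≈ 66.22, SE ≈ 0.467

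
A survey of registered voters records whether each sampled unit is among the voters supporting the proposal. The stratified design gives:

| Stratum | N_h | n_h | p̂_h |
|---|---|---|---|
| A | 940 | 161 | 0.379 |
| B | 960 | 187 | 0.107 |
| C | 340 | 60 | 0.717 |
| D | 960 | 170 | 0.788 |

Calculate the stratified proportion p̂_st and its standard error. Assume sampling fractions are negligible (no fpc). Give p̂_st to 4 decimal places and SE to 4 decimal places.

N = 3200; stratum weights W_h = N_h/N.
p̂_st = Σ W_h p̂_h = (940·0.379 + 960·0.107 + 340·0.717 + 960·0.788)/3200 = 0.45601
V̂(p̂_st) = Σ W_h² p̂_h(1−p̂_h)/(n_h−1):
  stratum A: (940/3200)²·0.379·0.621/160 = 0.000126931
  stratum B: (960/3200)²·0.107·0.893/186 = 4.62344e-05
  stratum C: (340/3200)²·0.717·0.283/59 = 3.8825e-05
  stratum D: (960/3200)²·0.788·0.212/169 = 8.89647e-05
V̂(p̂_st) = 0.000300955; SE = √V̂ = 0.017348

p̂_st ≈ 0.4560, SE ≈ 0.0173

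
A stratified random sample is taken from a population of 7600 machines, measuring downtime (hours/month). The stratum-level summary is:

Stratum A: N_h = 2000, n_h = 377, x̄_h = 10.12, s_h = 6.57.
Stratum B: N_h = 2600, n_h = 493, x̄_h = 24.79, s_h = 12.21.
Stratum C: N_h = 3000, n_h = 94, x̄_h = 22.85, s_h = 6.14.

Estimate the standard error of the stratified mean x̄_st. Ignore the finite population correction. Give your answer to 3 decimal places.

V̂(x̄_st) = Σ W_h² s_h²/n_h, with W_h = N_h/N and N = 7600:
  stratum A: (2000/7600)²·6.57²/377 = 0.00792907
  stratum B: (2600/7600)²·12.21²/493 = 0.0353919
  stratum C: (3000/7600)²·6.14²/94 = 0.062492
V̂(x̄_st) = 0.105813
SE(x̄_st) = √0.105813 = 0.325289

SE(x̄_st) ≈ 0.325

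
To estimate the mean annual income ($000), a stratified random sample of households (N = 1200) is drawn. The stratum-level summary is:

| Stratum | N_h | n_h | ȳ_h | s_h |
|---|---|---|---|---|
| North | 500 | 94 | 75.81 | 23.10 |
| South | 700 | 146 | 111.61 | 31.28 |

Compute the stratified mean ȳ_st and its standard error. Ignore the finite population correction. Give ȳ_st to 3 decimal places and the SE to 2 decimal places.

ȳ_st ≈ 96.693, SE ≈ 1.81

ȳ_st = Σ W_h ȳ_h = (500·75.81 + 700·111.61)/1200 = 96.69333
V̂(ȳ_st) = Σ W_h² s_h²/n_h, with W_h = N_h/N and N = 1200:
  stratum North: (500/1200)²·23.10²/94 = 0.985539
  stratum South: (700/1200)²·31.28²/146 = 2.28042
V̂(ȳ_st) = 3.26596
SE(ȳ_st) = √3.26596 = 1.8072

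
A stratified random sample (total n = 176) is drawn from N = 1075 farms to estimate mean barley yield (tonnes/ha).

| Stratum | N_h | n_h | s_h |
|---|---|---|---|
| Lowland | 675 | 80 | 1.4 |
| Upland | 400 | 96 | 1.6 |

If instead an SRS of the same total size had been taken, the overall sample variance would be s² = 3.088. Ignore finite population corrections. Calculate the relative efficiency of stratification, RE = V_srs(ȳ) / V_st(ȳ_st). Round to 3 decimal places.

RE ≈ 1.314

V̂(ȳ_st) = Σ W_h² s_h²/n_h, with W_h = N_h/N and N = 1075:
  stratum Lowland: (675/1075)²·1.4²/80 = 0.00965955
  stratum Upland: (400/1075)²·1.6²/96 = 0.00369209
V_st = 0.0133516
V_srs = s²/n = 3.088/176 = 0.0175455
Relative efficiency = V_srs / V_st = 0.0175455/0.0133516 = 1.3141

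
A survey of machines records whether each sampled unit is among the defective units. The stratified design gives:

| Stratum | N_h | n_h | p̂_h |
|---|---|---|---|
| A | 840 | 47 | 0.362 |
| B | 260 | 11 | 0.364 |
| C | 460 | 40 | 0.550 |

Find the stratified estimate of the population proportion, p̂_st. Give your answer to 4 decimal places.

N = 1560; stratum weights W_h = N_h/N.
p̂_st = Σ W_h p̂_h = (840·0.362 + 260·0.364 + 460·0.550)/1560 = 0.41777

p̂_st ≈ 0.4178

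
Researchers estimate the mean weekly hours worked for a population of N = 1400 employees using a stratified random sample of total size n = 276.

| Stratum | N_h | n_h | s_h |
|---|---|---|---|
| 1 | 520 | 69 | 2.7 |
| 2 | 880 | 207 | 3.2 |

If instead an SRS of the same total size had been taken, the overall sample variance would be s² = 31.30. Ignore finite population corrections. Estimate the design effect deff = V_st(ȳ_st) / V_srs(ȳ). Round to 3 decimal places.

V̂(ȳ_st) = Σ W_h² s_h²/n_h, with W_h = N_h/N and N = 1400:
  stratum 1: (520/1400)²·2.7²/69 = 0.0145757
  stratum 2: (880/1400)²·3.2²/207 = 0.0195451
V_st = 0.0341208
V_srs = s²/n = 31.30/276 = 0.113406
deff = V_st / V_srs = 0.0341208/0.113406 = 0.3009

deff ≈ 0.301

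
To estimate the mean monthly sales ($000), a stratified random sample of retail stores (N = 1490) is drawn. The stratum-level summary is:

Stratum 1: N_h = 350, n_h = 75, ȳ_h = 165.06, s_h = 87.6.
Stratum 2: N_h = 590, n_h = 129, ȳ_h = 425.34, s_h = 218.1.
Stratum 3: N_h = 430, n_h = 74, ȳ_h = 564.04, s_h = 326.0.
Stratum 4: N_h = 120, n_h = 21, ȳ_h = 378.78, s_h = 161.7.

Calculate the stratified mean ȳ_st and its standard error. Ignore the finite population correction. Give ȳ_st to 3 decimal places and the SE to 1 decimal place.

ȳ_st = Σ W_h ȳ_h = (350·165.06 + 590·425.34 + 430·564.04 + 120·378.78)/1490 = 400.47812
V̂(ȳ_st) = Σ W_h² s_h²/n_h, with W_h = N_h/N and N = 1490:
  stratum 1: (350/1490)²·87.6²/75 = 5.64561
  stratum 2: (590/1490)²·218.1²/129 = 57.8167
  stratum 3: (430/1490)²·326.0²/74 = 119.61
  stratum 4: (120/1490)²·161.7²/21 = 8.0759
V̂(ȳ_st) = 191.148
SE(ȳ_st) = √191.148 = 13.8256

ȳ_st ≈ 400.478, SE ≈ 13.8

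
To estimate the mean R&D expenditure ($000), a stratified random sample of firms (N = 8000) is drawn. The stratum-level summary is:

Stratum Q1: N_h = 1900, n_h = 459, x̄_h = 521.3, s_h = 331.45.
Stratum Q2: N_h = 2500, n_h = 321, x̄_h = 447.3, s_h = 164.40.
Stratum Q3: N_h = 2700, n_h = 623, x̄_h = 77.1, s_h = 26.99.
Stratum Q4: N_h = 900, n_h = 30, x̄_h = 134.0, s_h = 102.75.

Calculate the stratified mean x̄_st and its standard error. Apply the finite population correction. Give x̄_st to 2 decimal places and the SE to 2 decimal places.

x̄_st ≈ 304.69, SE ≈ 4.67

x̄_st = Σ W_h x̄_h = (1900·521.3 + 2500·447.3 + 2700·77.1 + 900·134.0)/8000 = 304.68625
V̂(x̄_st) = Σ W_h² (1 − n_h/N_h) s_h²/n_h, with W_h = N_h/N and N = 8000:
  stratum Q1: (1900/8000)²·(1 − 459/1900)·331.45²/459 = 10.2391
  stratum Q2: (2500/8000)²·(1 − 321/2500)·164.40²/321 = 7.16664
  stratum Q3: (2700/8000)²·(1 − 623/2700)·26.99²/623 = 0.102456
  stratum Q4: (900/8000)²·(1 − 30/900)·102.75²/30 = 4.30551
V̂(x̄_st) = 21.8137
SE(x̄_st) = √21.8137 = 4.67051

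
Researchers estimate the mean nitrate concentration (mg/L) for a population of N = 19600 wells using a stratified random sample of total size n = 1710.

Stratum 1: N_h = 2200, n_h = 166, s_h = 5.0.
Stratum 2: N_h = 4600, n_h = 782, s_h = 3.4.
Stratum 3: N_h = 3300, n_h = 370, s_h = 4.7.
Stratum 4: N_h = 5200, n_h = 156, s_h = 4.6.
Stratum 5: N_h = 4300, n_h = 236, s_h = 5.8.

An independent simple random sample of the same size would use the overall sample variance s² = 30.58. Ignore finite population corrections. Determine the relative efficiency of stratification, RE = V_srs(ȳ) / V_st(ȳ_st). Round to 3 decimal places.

V̂(ȳ_st) = Σ W_h² s_h²/n_h, with W_h = N_h/N and N = 19600:
  stratum 1: (2200/19600)²·5.0²/166 = 0.00189743
  stratum 2: (4600/19600)²·3.4²/782 = 0.000814244
  stratum 3: (3300/19600)²·4.7²/370 = 0.00169243
  stratum 4: (5200/19600)²·4.6²/156 = 0.00954741
  stratum 5: (4300/19600)²·5.8²/236 = 0.00686071
V_st = 0.0208122
V_srs = s²/n = 30.58/1710 = 0.017883
Relative efficiency = V_srs / V_st = 0.017883/0.0208122 = 0.8593

RE ≈ 0.859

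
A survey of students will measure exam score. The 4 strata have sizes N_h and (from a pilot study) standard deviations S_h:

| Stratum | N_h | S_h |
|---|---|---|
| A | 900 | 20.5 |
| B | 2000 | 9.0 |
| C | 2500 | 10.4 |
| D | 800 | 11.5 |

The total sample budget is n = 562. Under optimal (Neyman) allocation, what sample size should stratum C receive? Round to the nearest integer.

204

Neyman allocation: n_h = n · N_h S_h / Σ N_i S_i, with n = 562.
  stratum A: N_h·S_h = 900·20.5 = 18450.00
  stratum B: N_h·S_h = 2000·9.0 = 18000.00
  stratum C: N_h·S_h = 2500·10.4 = 26000.00
  stratum D: N_h·S_h = 800·11.5 = 9200.00
Σ N_h S_h = 71650.00
n for stratum C = 562·26000.00/71650.00 = 203.936 → 204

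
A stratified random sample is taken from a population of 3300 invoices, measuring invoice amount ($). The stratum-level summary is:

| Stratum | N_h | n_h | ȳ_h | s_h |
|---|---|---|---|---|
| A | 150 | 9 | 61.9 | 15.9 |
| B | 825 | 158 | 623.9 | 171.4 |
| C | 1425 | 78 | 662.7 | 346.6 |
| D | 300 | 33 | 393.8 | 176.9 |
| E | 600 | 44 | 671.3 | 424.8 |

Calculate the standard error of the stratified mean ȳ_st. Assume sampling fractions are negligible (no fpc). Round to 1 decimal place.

V̂(ȳ_st) = Σ W_h² s_h²/n_h, with W_h = N_h/N and N = 3300:
  stratum A: (150/3300)²·15.9²/9 = 0.0580372
  stratum B: (825/3300)²·171.4²/158 = 11.621
  stratum C: (1425/3300)²·346.6²/78 = 287.187
  stratum D: (300/3300)²·176.9²/33 = 7.83712
  stratum E: (600/3300)²·424.8²/44 = 135.579
V̂(ȳ_st) = 442.281
SE(ȳ_st) = √442.281 = 21.0305

SE(ȳ_st) ≈ 21.0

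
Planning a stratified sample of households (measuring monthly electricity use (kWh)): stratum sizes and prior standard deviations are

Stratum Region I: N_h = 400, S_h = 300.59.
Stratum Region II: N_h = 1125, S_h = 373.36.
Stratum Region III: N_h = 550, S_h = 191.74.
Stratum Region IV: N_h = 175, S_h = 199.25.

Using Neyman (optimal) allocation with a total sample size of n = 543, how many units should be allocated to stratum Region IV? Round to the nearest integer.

Neyman allocation: n_h = n · N_h S_h / Σ N_i S_i, with n = 543.
  stratum Region I: N_h·S_h = 400·300.59 = 120236.00
  stratum Region II: N_h·S_h = 1125·373.36 = 420030.00
  stratum Region III: N_h·S_h = 550·191.74 = 105457.00
  stratum Region IV: N_h·S_h = 175·199.25 = 34868.75
Σ N_h S_h = 680591.75
n for stratum Region IV = 543·34868.75/680591.75 = 27.820 → 28

28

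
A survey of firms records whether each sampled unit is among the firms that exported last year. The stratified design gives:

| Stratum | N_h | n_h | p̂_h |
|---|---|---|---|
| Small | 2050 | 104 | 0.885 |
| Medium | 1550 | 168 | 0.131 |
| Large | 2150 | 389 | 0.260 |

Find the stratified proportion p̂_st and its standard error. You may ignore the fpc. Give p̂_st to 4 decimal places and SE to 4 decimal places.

p̂_st ≈ 0.4481, SE ≈ 0.0156

N = 5750; stratum weights W_h = N_h/N.
p̂_st = Σ W_h p̂_h = (2050·0.885 + 1550·0.131 + 2150·0.260)/5750 = 0.44805
V̂(p̂_st) = Σ W_h² p̂_h(1−p̂_h)/(n_h−1):
  stratum Small: (2050/5750)²·0.885·0.115/103 = 0.000125596
  stratum Medium: (1550/5750)²·0.131·0.869/167 = 4.95339e-05
  stratum Large: (2150/5750)²·0.260·0.740/388 = 6.93289e-05
V̂(p̂_st) = 0.000244459; SE = √V̂ = 0.0156352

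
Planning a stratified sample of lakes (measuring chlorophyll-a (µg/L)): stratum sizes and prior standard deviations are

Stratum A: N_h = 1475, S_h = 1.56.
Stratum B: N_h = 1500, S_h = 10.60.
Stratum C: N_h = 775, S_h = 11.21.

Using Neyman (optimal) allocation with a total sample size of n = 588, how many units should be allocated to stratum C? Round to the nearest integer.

Neyman allocation: n_h = n · N_h S_h / Σ N_i S_i, with n = 588.
  stratum A: N_h·S_h = 1475·1.56 = 2301.00
  stratum B: N_h·S_h = 1500·10.60 = 15900.00
  stratum C: N_h·S_h = 775·11.21 = 8687.75
Σ N_h S_h = 26888.75
n for stratum C = 588·8687.75/26888.75 = 189.983 → 190

190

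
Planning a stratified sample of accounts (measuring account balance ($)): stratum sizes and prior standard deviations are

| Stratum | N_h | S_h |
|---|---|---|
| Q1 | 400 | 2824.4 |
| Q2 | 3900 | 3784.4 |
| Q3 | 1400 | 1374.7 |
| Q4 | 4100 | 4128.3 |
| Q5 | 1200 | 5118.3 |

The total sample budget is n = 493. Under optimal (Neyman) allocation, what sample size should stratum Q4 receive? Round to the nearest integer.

204

Neyman allocation: n_h = n · N_h S_h / Σ N_i S_i, with n = 493.
  stratum Q1: N_h·S_h = 400·2824.4 = 1129760.00
  stratum Q2: N_h·S_h = 3900·3784.4 = 14759160.00
  stratum Q3: N_h·S_h = 1400·1374.7 = 1924580.00
  stratum Q4: N_h·S_h = 4100·4128.3 = 16926030.00
  stratum Q5: N_h·S_h = 1200·5118.3 = 6141960.00
Σ N_h S_h = 40881490.00
n for stratum Q4 = 493·16926030.00/40881490.00 = 204.115 → 204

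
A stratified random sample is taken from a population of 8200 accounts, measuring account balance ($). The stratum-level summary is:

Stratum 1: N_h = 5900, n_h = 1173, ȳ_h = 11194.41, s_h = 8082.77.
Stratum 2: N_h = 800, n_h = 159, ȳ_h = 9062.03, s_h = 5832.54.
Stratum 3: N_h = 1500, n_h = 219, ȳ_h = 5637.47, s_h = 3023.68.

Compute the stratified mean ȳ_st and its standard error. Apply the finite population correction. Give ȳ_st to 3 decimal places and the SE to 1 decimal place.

ȳ_st ≈ 9969.860, SE ≈ 161.0

ȳ_st = Σ W_h ȳ_h = (5900·11194.41 + 800·9062.03 + 1500·5637.47)/8200 = 9969.85951
V̂(ȳ_st) = Σ W_h² (1 − n_h/N_h) s_h²/n_h, with W_h = N_h/N and N = 8200:
  stratum 1: (5900/8200)²·(1 − 1173/5900)·8082.77²/1173 = 23101.1
  stratum 2: (800/8200)²·(1 − 159/800)·5832.54²/159 = 1631.69
  stratum 3: (1500/8200)²·(1 − 219/1500)·3023.68²/219 = 1193
V̂(ȳ_st) = 25925.8
SE(ȳ_st) = √25925.8 = 161.015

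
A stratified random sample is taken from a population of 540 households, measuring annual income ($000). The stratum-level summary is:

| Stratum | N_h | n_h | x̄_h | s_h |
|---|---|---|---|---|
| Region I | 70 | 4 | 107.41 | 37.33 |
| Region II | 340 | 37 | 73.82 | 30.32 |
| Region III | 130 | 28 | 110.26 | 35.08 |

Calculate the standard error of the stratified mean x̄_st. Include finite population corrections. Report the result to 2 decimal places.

SE(x̄_st) ≈ 4.04

V̂(x̄_st) = Σ W_h² (1 − n_h/N_h) s_h²/n_h, with W_h = N_h/N and N = 540:
  stratum Region I: (70/540)²·(1 − 4/70)·37.33²/4 = 5.51964
  stratum Region II: (340/540)²·(1 − 37/340)·30.32²/37 = 8.7779
  stratum Region III: (130/540)²·(1 − 28/130)·35.08²/28 = 1.99856
V̂(x̄_st) = 16.2961
SE(x̄_st) = √16.2961 = 4.03684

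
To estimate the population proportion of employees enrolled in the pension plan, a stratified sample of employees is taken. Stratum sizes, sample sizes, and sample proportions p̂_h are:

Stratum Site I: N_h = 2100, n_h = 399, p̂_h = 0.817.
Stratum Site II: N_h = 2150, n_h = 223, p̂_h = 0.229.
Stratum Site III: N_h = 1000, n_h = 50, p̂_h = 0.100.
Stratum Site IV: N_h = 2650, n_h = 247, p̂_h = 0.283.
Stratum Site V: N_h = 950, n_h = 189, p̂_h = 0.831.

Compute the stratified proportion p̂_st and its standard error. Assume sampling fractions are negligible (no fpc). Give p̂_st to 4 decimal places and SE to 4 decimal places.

N = 8850; stratum weights W_h = N_h/N.
p̂_st = Σ W_h p̂_h = (2100·0.817 + 2150·0.229 + 1000·0.100 + 2650·0.283 + 950·0.831)/8850 = 0.43474
V̂(p̂_st) = Σ W_h² p̂_h(1−p̂_h)/(n_h−1):
  stratum Site I: (2100/8850)²·0.817·0.183/398 = 2.11515e-05
  stratum Site II: (2150/8850)²·0.229·0.771/222 = 4.69383e-05
  stratum Site III: (1000/8850)²·0.100·0.900/49 = 2.34509e-05
  stratum Site IV: (2650/8850)²·0.283·0.717/246 = 7.39564e-05
  stratum Site V: (950/8850)²·0.831·0.169/188 = 8.60777e-06
V̂(p̂_st) = 0.000174105; SE = √V̂ = 0.0131949

p̂_st ≈ 0.4347, SE ≈ 0.0132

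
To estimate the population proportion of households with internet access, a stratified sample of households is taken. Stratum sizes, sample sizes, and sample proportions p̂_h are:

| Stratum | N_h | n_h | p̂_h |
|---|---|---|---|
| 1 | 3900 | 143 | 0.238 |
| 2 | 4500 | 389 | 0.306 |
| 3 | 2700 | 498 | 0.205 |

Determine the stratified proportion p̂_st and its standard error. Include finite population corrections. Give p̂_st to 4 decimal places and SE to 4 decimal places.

N = 11100; stratum weights W_h = N_h/N.
p̂_st = Σ W_h p̂_h = (3900·0.238 + 4500·0.306 + 2700·0.205)/11100 = 0.25754
V̂(p̂_st) = Σ W_h² (1 − n_h/N_h) p̂_h(1−p̂_h)/(n_h−1):
  stratum 1: (3900/11100)²·(1 − 143/3900)·0.238·0.762/142 = 0.000151881
  stratum 2: (4500/11100)²·(1 − 389/4500)·0.306·0.694/388 = 8.21794e-05
  stratum 3: (2700/11100)²·(1 − 498/2700)·0.205·0.795/497 = 1.58234e-05
V̂(p̂_st) = 0.000249884; SE = √V̂ = 0.0158077

p̂_st ≈ 0.2575, SE ≈ 0.0158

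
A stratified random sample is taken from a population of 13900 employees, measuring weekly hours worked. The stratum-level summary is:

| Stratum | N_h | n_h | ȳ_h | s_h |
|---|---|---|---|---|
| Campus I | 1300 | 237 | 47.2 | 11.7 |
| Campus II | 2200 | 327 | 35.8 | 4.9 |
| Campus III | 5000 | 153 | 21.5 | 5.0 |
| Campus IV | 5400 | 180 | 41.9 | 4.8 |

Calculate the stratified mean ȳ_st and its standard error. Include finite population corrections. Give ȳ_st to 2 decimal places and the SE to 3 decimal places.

ȳ_st = Σ W_h ȳ_h = (1300·47.2 + 2200·35.8 + 5000·21.5 + 5400·41.9)/13900 = 34.09209
V̂(ȳ_st) = Σ W_h² (1 − n_h/N_h) s_h²/n_h, with W_h = N_h/N and N = 13900:
  stratum Campus I: (1300/13900)²·(1 − 237/1300)·11.7²/237 = 0.00413114
  stratum Campus II: (2200/13900)²·(1 − 327/2200)·4.9²/327 = 0.00156594
  stratum Campus III: (5000/13900)²·(1 − 153/5000)·5.0²/153 = 0.0204957
  stratum Campus IV: (5400/13900)²·(1 − 180/5400)·4.8²/180 = 0.0186743
V̂(ȳ_st) = 0.0448671
SE(ȳ_st) = √0.0448671 = 0.211818

ȳ_st ≈ 34.09, SE ≈ 0.212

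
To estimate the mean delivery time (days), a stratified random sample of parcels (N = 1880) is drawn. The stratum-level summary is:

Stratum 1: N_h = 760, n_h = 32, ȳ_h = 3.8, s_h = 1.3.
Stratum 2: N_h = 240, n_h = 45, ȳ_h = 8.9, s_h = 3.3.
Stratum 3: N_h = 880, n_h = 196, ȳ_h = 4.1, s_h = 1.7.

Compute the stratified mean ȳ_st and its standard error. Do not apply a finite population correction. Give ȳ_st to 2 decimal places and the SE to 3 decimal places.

ȳ_st = Σ W_h ȳ_h = (760·3.8 + 240·8.9 + 880·4.1)/1880 = 4.59149
V̂(ȳ_st) = Σ W_h² s_h²/n_h, with W_h = N_h/N and N = 1880:
  stratum 1: (760/1880)²·1.3²/32 = 0.00863074
  stratum 2: (240/1880)²·3.3²/45 = 0.00394387
  stratum 3: (880/1880)²·1.7²/196 = 0.00323066
V̂(ȳ_st) = 0.0158053
SE(ȳ_st) = √0.0158053 = 0.125719

ȳ_st ≈ 4.59, SE ≈ 0.126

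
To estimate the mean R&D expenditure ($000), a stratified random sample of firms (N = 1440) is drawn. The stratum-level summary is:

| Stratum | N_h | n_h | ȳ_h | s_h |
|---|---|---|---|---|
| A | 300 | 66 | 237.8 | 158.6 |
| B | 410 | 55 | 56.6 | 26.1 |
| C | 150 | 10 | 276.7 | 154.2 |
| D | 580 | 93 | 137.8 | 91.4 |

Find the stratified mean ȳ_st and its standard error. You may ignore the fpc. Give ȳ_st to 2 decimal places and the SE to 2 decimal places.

ȳ_st = Σ W_h ȳ_h = (300·237.8 + 410·56.6 + 150·276.7 + 580·137.8)/1440 = 149.98264
V̂(ȳ_st) = Σ W_h² s_h²/n_h, with W_h = N_h/N and N = 1440:
  stratum A: (300/1440)²·158.6²/66 = 16.5417
  stratum B: (410/1440)²·26.1²/55 = 1.00406
  stratum C: (150/1440)²·154.2²/10 = 25.8004
  stratum D: (580/1440)²·91.4²/93 = 14.5727
V̂(ȳ_st) = 57.9189
SE(ȳ_st) = √57.9189 = 7.61044

ȳ_st ≈ 149.98, SE ≈ 7.61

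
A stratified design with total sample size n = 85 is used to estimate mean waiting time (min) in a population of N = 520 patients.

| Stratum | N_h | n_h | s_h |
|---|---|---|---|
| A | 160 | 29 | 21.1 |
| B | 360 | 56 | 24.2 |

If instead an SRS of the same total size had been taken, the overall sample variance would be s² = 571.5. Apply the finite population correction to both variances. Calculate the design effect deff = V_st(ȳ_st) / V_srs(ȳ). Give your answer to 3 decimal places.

deff ≈ 0.964

V̂(ȳ_st) = Σ W_h² (1 − n_h/N_h) s_h²/n_h, with W_h = N_h/N and N = 520:
  stratum A: (160/520)²·(1 − 29/160)·21.1²/29 = 1.19001
  stratum B: (360/520)²·(1 − 56/360)·24.2²/56 = 4.23265
V_st = 5.42266
V_srs = (1 − 85/520)·571.5/85 = 5.62449
deff = V_st / V_srs = 5.42266/5.62449 = 0.9641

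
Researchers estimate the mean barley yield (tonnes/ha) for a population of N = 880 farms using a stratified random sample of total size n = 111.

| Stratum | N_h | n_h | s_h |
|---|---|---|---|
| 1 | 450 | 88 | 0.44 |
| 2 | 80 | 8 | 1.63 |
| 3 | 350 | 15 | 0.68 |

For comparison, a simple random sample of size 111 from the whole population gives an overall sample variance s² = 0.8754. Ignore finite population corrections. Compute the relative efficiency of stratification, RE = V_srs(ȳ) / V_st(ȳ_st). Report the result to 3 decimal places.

V̂(ȳ_st) = Σ W_h² s_h²/n_h, with W_h = N_h/N and N = 880:
  stratum 1: (450/880)²·0.44²/88 = 0.000575284
  stratum 2: (80/880)²·1.63²/8 = 0.00274473
  stratum 3: (350/880)²·0.68²/15 = 0.00487638
V_st = 0.00819639
V_srs = s²/n = 0.8754/111 = 0.00788649
Relative efficiency = V_srs / V_st = 0.00788649/0.00819639 = 0.9622

RE ≈ 0.962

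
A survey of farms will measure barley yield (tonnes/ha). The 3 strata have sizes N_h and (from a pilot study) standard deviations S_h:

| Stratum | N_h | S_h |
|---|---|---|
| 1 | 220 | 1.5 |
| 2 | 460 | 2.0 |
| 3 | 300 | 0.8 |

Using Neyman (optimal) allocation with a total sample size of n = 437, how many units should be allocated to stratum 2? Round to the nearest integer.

270

Neyman allocation: n_h = n · N_h S_h / Σ N_i S_i, with n = 437.
  stratum 1: N_h·S_h = 220·1.5 = 330.00
  stratum 2: N_h·S_h = 460·2.0 = 920.00
  stratum 3: N_h·S_h = 300·0.8 = 240.00
Σ N_h S_h = 1490.00
n for stratum 2 = 437·920.00/1490.00 = 269.826 → 270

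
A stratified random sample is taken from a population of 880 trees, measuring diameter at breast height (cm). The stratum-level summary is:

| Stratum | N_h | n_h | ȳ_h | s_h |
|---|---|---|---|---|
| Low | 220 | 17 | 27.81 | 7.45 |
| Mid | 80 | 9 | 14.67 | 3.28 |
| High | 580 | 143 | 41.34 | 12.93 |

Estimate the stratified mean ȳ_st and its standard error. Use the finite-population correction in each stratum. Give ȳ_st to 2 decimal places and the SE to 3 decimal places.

ȳ_st = Σ W_h ȳ_h = (220·27.81 + 80·14.67 + 580·41.34)/880 = 35.53295
V̂(ȳ_st) = Σ W_h² (1 − n_h/N_h) s_h²/n_h, with W_h = N_h/N and N = 880:
  stratum Low: (220/880)²·(1 − 17/220)·7.45²/17 = 0.188286
  stratum Mid: (80/880)²·(1 − 9/80)·3.28²/9 = 0.00876775
  stratum High: (580/880)²·(1 − 143/580)·12.93²/143 = 0.382653
V̂(ȳ_st) = 0.579706
SE(ȳ_st) = √0.579706 = 0.761384

ȳ_st ≈ 35.53, SE ≈ 0.761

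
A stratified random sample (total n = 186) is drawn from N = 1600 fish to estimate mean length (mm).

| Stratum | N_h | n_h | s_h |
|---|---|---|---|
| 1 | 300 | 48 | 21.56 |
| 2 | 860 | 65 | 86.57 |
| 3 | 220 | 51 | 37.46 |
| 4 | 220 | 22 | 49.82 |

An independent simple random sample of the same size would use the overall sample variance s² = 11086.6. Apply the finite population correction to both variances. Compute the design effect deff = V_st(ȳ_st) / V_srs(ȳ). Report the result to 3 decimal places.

deff ≈ 0.634

V̂(ȳ_st) = Σ W_h² (1 − n_h/N_h) s_h²/n_h, with W_h = N_h/N and N = 1600:
  stratum 1: (300/1600)²·(1 − 48/300)·21.56²/48 = 0.285982
  stratum 2: (860/1600)²·(1 − 65/860)·86.57²/65 = 30.7927
  stratum 3: (220/1600)²·(1 − 51/220)·37.46²/51 = 0.399609
  stratum 4: (220/1600)²·(1 − 22/220)·49.82²/22 = 1.9197
V_st = 33.3979
V_srs = (1 − 186/1600)·11086.6/186 = 52.6763
deff = V_st / V_srs = 33.3979/52.6763 = 0.6340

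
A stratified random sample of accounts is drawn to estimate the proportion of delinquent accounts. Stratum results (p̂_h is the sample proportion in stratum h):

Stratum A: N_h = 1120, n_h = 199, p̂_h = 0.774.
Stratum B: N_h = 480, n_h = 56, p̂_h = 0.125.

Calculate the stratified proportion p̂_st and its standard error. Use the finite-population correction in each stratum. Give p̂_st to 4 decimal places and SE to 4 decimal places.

p̂_st ≈ 0.5793, SE ≈ 0.0227

N = 1600; stratum weights W_h = N_h/N.
p̂_st = Σ W_h p̂_h = (1120·0.774 + 480·0.125)/1600 = 0.57930
V̂(p̂_st) = Σ W_h² (1 − n_h/N_h) p̂_h(1−p̂_h)/(n_h−1):
  stratum A: (1120/1600)²·(1 − 199/1120)·0.774·0.226/198 = 0.000355977
  stratum B: (480/1600)²·(1 − 56/480)·0.125·0.875/55 = 0.000158097
V̂(p̂_st) = 0.000514074; SE = √V̂ = 0.0226732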